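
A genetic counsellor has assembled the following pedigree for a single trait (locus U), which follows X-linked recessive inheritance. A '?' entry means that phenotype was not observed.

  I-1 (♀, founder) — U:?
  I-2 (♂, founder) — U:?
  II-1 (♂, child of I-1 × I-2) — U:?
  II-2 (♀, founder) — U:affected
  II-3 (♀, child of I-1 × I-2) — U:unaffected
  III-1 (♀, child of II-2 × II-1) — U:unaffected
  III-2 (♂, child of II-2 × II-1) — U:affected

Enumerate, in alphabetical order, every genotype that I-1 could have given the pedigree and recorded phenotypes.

U/I-1 ? ·: X^UX^U|X^UX^u
U/I-2 ? ·: X^UY|X^uY
U/II-1 ? I-1×I-2: X^UY
U/II-2 aff ·: X^uX^u
U/II-3 un I-1×I-2: X^UX^U|X^UX^u
U/III-1 un II-2×II-1: X^UX^u
U/III-2 aff II-2×II-1: X^uY
⇒ U over [I-1,I-2,II-1,II-2,II-3,III-1,III-2]: 5 consistent

I-1 ∈ {X^UX^U, X^UX^u}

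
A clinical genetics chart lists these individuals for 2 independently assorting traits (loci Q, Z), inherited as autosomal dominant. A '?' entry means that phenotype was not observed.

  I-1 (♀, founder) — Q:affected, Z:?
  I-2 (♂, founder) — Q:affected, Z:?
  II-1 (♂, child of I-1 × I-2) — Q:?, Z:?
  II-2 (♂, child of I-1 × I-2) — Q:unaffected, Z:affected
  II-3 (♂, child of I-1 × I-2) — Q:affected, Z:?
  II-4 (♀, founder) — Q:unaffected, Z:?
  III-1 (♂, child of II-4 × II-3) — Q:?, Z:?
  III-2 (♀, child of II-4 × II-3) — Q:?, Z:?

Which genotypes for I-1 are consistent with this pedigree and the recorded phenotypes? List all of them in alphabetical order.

Q/I-1 aff ·: Qq
Q/I-2 aff ·: Qq
Q/II-1 ? I-1×I-2: qq|Qq|QQ
Q/II-2 un I-1×I-2: qq
Q/II-3 aff I-1×I-2: Qq|QQ
Q/II-4 un ·: qq
Q/III-1 ? II-4×II-3: qq|Qq
Q/III-2 ? II-4×II-3: qq|Qq
⇒ Q over [I-1,I-2,II-1,II-2,II-3,II-4,III-1,III-2]: 15 consistent
Z/I-1 ? ·: zz|Zz|ZZ
Z/I-2 ? ·: zz|Zz|ZZ
Z/II-1 ? I-1×I-2: zz|Zz|ZZ
Z/II-2 aff I-1×I-2: Zz|ZZ
Z/II-3 ? I-1×I-2: zz|Zz|ZZ
Z/II-4 ? ·: zz|Zz|ZZ
Z/III-1 ? II-4×II-3: zz|Zz|ZZ
Z/III-2 ? II-4×II-3: zz|Zz|ZZ
⇒ Z over [I-1,I-2,II-1,II-2,II-3,II-4,III-1,III-2]: 490 consistent

I-1 ∈ {Qq ZZ, Qq Zz, Qq zz}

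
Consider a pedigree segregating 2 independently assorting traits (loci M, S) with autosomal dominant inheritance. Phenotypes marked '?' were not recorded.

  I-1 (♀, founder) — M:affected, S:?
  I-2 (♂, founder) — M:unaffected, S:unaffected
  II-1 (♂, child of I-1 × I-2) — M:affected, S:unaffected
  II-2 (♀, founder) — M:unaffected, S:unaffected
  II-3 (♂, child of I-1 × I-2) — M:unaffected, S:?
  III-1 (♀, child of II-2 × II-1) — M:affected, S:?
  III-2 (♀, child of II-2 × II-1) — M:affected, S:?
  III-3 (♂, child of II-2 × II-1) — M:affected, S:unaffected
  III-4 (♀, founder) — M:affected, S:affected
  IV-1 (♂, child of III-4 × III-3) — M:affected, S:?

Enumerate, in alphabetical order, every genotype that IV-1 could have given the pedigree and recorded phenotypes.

IV-1 ∈ {MM Ss, MM ss, Mm Ss, Mm ss}

M/I-1 aff ·: Mm
M/I-2 un ·: mm
M/II-1 aff I-1×I-2: Mm
M/II-2 un ·: mm
M/II-3 un I-1×I-2: mm
M/III-1 aff II-2×II-1: Mm
M/III-2 aff II-2×II-1: Mm
M/III-3 aff II-2×II-1: Mm
M/III-4 aff ·: Mm|MM
M/IV-1 aff III-4×III-3: Mm|MM
⇒ M over [I-1,I-2,II-1,II-2,II-3,III-1,III-2,III-3,III-4,IV-1]: 4 consistent
S/I-1 ? ·: ss|Ss
S/I-2 un ·: ss
S/II-1 un I-1×I-2: ss
S/II-2 un ·: ss
S/II-3 ? I-1×I-2: ss|Ss
S/III-1 ? II-2×II-1: ss
S/III-2 ? II-2×II-1: ss
S/III-3 un II-2×II-1: ss
S/III-4 aff ·: Ss|SS
S/IV-1 ? III-4×III-3: ss|Ss
⇒ S over [I-1,I-2,II-1,II-2,II-3,III-1,III-2,III-3,III-4,IV-1]: 9 consistent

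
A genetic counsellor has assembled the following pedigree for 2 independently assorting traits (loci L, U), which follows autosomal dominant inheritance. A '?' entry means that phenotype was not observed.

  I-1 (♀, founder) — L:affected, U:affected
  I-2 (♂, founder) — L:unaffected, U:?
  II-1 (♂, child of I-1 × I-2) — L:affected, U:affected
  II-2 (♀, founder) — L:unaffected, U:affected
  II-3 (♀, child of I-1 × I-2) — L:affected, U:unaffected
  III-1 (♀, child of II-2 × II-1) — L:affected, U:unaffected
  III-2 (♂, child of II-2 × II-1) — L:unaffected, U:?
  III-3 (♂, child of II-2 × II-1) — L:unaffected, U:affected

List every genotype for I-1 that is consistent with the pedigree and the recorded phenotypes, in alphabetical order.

L/I-1 aff ·: Ll|LL
L/I-2 un ·: ll
L/II-1 aff I-1×I-2: Ll
L/II-2 un ·: ll
L/II-3 aff I-1×I-2: Ll
L/III-1 aff II-2×II-1: Ll
L/III-2 un II-2×II-1: ll
L/III-3 un II-2×II-1: ll
⇒ L over [I-1,I-2,II-1,II-2,II-3,III-1,III-2,III-3]: 2 consistent
U/I-1 aff ·: Uu
U/I-2 ? ·: uu|Uu
U/II-1 aff I-1×I-2: Uu
U/II-2 aff ·: Uu
U/II-3 un I-1×I-2: uu
U/III-1 un II-2×II-1: uu
U/III-2 ? II-2×II-1: uu|Uu|UU
U/III-3 aff II-2×II-1: Uu|UU
⇒ U over [I-1,I-2,II-1,II-2,II-3,III-1,III-2,III-3]: 12 consistent

I-1 ∈ {LL Uu, Ll Uu}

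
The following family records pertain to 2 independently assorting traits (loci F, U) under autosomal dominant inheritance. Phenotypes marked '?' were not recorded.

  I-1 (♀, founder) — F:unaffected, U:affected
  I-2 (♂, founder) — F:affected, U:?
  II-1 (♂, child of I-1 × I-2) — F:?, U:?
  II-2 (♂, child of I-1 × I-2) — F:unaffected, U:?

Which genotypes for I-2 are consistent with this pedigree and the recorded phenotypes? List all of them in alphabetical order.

I-2 ∈ {Ff UU, Ff Uu, Ff uu}

F/I-1 un ·: ff
F/I-2 aff ·: Ff
F/II-1 ? I-1×I-2: ff|Ff
F/II-2 un I-1×I-2: ff
⇒ F over [I-1,I-2,II-1,II-2]: 2 consistent
U/I-1 aff ·: Uu|UU
U/I-2 ? ·: uu|Uu|UU
U/II-1 ? I-1×I-2: uu|Uu|UU
U/II-2 ? I-1×I-2: uu|Uu|UU
⇒ U over [I-1,I-2,II-1,II-2]: 23 consistent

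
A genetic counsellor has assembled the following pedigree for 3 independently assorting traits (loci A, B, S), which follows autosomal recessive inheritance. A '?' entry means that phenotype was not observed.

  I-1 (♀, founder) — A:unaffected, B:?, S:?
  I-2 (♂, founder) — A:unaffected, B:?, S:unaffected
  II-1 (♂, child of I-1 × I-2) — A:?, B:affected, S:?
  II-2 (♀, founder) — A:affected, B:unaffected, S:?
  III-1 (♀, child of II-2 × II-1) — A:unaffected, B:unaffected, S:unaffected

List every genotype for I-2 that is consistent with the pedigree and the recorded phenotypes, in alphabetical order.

A/I-1 un ·: AA|Aa
A/I-2 un ·: AA|Aa
A/II-1 ? I-1×I-2: AA|Aa
A/II-2 aff ·: aa
A/III-1 un II-2×II-1: Aa
⇒ A over [I-1,I-2,II-1,II-2,III-1]: 7 consistent
B/I-1 ? ·: Bb|bb
B/I-2 ? ·: Bb|bb
B/II-1 aff I-1×I-2: bb
B/II-2 un ·: BB|Bb
B/III-1 un II-2×II-1: Bb
⇒ B over [I-1,I-2,II-1,II-2,III-1]: 8 consistent
S/I-1 ? ·: SS|Ss|ss
S/I-2 un ·: SS|Ss
S/II-1 ? I-1×I-2: SS|Ss|ss
S/II-2 ? ·: SS|Ss|ss
S/III-1 un II-2×II-1: SS|Ss
⇒ S over [I-1,I-2,II-1,II-2,III-1]: 45 consistent

I-2 ∈ {AA Bb SS, AA Bb Ss, AA bb SS, AA bb Ss, Aa Bb SS, Aa Bb Ss, Aa bb SS, Aa bb Ss}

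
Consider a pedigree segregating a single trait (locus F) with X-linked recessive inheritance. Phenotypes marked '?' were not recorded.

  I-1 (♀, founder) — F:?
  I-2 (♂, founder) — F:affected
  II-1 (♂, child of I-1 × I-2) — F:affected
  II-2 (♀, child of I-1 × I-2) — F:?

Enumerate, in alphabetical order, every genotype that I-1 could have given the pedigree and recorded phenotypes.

I-1 ∈ {X^FX^f, X^fX^f}

F/I-1 ? ·: X^FX^f|X^fX^f
F/I-2 aff ·: X^fY
F/II-1 aff I-1×I-2: X^fY
F/II-2 ? I-1×I-2: X^FX^f|X^fX^f
⇒ F over [I-1,I-2,II-1,II-2]: 3 consistent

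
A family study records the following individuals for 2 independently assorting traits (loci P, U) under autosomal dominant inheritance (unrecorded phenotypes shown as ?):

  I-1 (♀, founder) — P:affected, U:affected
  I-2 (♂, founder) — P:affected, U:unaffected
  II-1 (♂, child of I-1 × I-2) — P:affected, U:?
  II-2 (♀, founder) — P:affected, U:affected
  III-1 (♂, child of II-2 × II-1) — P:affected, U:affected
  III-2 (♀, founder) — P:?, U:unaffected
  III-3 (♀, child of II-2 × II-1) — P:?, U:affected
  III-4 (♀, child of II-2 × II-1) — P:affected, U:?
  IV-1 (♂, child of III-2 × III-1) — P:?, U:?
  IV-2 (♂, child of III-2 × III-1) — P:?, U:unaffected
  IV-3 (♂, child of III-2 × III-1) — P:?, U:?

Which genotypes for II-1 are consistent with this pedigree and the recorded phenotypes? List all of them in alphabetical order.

II-1 ∈ {PP Uu, PP uu, Pp Uu, Pp uu}

P/I-1 aff ·: Pp|PP
P/I-2 aff ·: Pp|PP
P/II-1 aff I-1×I-2: Pp|PP
P/II-2 aff ·: Pp|PP
P/III-1 aff II-2×II-1: Pp|PP
P/III-2 ? ·: pp|Pp|PP
P/III-3 ? II-2×II-1: pp|Pp|PP
P/III-4 aff II-2×II-1: Pp|PP
P/IV-1 ? III-2×III-1: pp|Pp|PP
P/IV-2 ? III-2×III-1: pp|Pp|PP
P/IV-3 ? III-2×III-1: pp|Pp|PP
⇒ P over [I-1,I-2,II-1,II-2,III-1,III-2,III-3,III-4,IV-1,IV-2,IV-3]: 2478 consistent
U/I-1 aff ·: Uu|UU
U/I-2 un ·: uu
U/II-1 ? I-1×I-2: uu|Uu
U/II-2 aff ·: Uu|UU
U/III-1 aff II-2×II-1: Uu
U/III-2 un ·: uu
U/III-3 aff II-2×II-1: Uu|UU
U/III-4 ? II-2×II-1: uu|Uu|UU
U/IV-1 ? III-2×III-1: uu|Uu
U/IV-2 un III-2×III-1: uu
U/IV-3 ? III-2×III-1: uu|Uu
⇒ U over [I-1,I-2,II-1,II-2,III-1,III-2,III-3,III-4,IV-1,IV-2,IV-3]: 92 consistent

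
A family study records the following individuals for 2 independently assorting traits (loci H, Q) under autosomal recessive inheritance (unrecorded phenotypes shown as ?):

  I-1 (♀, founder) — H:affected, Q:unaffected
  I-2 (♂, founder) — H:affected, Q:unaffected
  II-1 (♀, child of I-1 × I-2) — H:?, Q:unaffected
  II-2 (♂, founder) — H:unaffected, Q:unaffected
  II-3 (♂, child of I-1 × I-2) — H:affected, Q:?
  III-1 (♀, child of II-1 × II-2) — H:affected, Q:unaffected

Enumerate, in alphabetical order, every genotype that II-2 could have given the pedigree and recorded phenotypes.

H/I-1 aff ·: hh
H/I-2 aff ·: hh
H/II-1 ? I-1×I-2: hh
H/II-2 un ·: Hh
H/II-3 aff I-1×I-2: hh
H/III-1 aff II-1×II-2: hh
⇒ H over [I-1,I-2,II-1,II-2,II-3,III-1]: 1 consistent
Q/I-1 un ·: QQ|Qq
Q/I-2 un ·: QQ|Qq
Q/II-1 un I-1×I-2: QQ|Qq
Q/II-2 un ·: QQ|Qq
Q/II-3 ? I-1×I-2: QQ|Qq|qq
Q/III-1 un II-1×II-2: QQ|Qq
⇒ Q over [I-1,I-2,II-1,II-2,II-3,III-1]: 52 consistent

II-2 ∈ {Hh QQ, Hh Qq}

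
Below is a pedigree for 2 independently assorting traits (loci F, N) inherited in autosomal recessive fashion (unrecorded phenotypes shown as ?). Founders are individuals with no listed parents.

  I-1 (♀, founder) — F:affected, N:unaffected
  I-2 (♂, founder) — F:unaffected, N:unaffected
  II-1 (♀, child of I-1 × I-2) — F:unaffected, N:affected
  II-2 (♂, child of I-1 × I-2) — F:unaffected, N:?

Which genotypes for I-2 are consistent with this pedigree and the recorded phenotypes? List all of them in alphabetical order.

F/I-1 aff ·: ff
F/I-2 un ·: FF|Ff
F/II-1 un I-1×I-2: Ff
F/II-2 un I-1×I-2: Ff
⇒ F over [I-1,I-2,II-1,II-2]: 2 consistent
N/I-1 un ·: Nn
N/I-2 un ·: Nn
N/II-1 aff I-1×I-2: nn
N/II-2 ? I-1×I-2: NN|Nn|nn
⇒ N over [I-1,I-2,II-1,II-2]: 3 consistent

I-2 ∈ {FF Nn, Ff Nn}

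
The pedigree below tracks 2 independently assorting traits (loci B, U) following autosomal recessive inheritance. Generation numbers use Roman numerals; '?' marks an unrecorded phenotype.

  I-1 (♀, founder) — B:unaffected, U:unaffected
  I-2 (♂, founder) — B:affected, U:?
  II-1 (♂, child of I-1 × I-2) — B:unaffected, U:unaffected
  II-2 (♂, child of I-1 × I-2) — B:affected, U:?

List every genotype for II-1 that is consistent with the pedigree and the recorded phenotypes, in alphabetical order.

II-1 ∈ {Bb UU, Bb Uu}

B/I-1 un ·: Bb
B/I-2 aff ·: bb
B/II-1 un I-1×I-2: Bb
B/II-2 aff I-1×I-2: bb
⇒ B over [I-1,I-2,II-1,II-2]: 1 consistent
U/I-1 un ·: UU|Uu
U/I-2 ? ·: UU|Uu|uu
U/II-1 un I-1×I-2: UU|Uu
U/II-2 ? I-1×I-2: UU|Uu|uu
⇒ U over [I-1,I-2,II-1,II-2]: 18 consistent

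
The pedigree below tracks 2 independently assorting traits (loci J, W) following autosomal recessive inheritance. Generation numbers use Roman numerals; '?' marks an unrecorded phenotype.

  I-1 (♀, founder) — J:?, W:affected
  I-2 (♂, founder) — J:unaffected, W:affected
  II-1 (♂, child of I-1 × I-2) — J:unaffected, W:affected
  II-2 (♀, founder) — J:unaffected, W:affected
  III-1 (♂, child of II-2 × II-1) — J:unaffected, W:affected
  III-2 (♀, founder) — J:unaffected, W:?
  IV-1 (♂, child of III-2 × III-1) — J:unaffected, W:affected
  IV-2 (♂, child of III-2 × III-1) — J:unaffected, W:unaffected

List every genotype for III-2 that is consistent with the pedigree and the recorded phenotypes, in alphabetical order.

J/I-1 ? ·: JJ|Jj|jj
J/I-2 un ·: JJ|Jj
J/II-1 un I-1×I-2: JJ|Jj
J/II-2 un ·: JJ|Jj
J/III-1 un II-2×II-1: JJ|Jj
J/III-2 un ·: JJ|Jj
J/IV-1 un III-2×III-1: JJ|Jj
J/IV-2 un III-2×III-1: JJ|Jj
⇒ J over [I-1,I-2,II-1,II-2,III-1,III-2,IV-1,IV-2]: 202 consistent
W/I-1 aff ·: ww
W/I-2 aff ·: ww
W/II-1 aff I-1×I-2: ww
W/II-2 aff ·: ww
W/III-1 aff II-2×II-1: ww
W/III-2 ? ·: Ww
W/IV-1 aff III-2×III-1: ww
W/IV-2 un III-2×III-1: Ww
⇒ W over [I-1,I-2,II-1,II-2,III-1,III-2,IV-1,IV-2]: 1 consistent

III-2 ∈ {JJ Ww, Jj Ww}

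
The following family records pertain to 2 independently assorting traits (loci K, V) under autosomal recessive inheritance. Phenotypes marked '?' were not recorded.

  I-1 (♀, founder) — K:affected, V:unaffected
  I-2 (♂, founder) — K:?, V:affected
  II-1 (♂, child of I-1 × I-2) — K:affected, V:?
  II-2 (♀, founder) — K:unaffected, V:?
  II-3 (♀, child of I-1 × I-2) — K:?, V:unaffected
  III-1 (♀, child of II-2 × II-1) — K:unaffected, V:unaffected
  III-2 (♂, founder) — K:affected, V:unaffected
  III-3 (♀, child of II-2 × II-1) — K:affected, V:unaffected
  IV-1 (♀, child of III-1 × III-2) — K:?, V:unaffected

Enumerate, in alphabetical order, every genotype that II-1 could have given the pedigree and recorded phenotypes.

K/I-1 aff ·: kk
K/I-2 ? ·: Kk|kk
K/II-1 aff I-1×I-2: kk
K/II-2 un ·: Kk
K/II-3 ? I-1×I-2: Kk|kk
K/III-1 un II-2×II-1: Kk
K/III-2 aff ·: kk
K/III-3 aff II-2×II-1: kk
K/IV-1 ? III-1×III-2: Kk|kk
⇒ K over [I-1,I-2,II-1,II-2,II-3,III-1,III-2,III-3,IV-1]: 6 consistent
V/I-1 un ·: VV|Vv
V/I-2 aff ·: vv
V/II-1 ? I-1×I-2: Vv|vv
V/II-2 ? ·: VV|Vv|vv
V/II-3 un I-1×I-2: Vv
V/III-1 un II-2×II-1: VV|Vv
V/III-2 un ·: VV|Vv
V/III-3 un II-2×II-1: VV|Vv
V/IV-1 un III-1×III-2: VV|Vv
⇒ V over [I-1,I-2,II-1,II-2,II-3,III-1,III-2,III-3,IV-1]: 72 consistent

II-1 ∈ {kk Vv, kk vv}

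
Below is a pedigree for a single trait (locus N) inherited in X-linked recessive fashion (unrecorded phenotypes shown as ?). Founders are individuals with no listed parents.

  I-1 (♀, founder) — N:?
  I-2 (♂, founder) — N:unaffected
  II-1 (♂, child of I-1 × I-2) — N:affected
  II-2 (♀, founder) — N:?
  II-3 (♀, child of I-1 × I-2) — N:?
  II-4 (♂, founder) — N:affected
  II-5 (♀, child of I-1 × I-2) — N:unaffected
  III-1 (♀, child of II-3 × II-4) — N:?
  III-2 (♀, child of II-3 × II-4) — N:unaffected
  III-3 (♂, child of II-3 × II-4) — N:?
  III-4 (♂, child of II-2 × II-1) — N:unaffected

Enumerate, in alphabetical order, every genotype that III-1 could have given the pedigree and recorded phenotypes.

III-1 ∈ {X^NX^n, X^nX^n}

N/I-1 ? ·: X^NX^n|X^nX^n
N/I-2 un ·: X^NY
N/II-1 aff I-1×I-2: X^nY
N/II-2 ? ·: X^NX^N|X^NX^n
N/II-3 ? I-1×I-2: X^NX^N|X^NX^n
N/II-4 aff ·: X^nY
N/II-5 un I-1×I-2: X^NX^N|X^NX^n
N/III-1 ? II-3×II-4: X^NX^n|X^nX^n
N/III-2 un II-3×II-4: X^NX^n
N/III-3 ? II-3×II-4: X^NY|X^nY
N/III-4 un II-2×II-1: X^NY
⇒ N over [I-1,I-2,II-1,II-2,II-3,II-4,II-5,III-1,III-2,III-3,III-4]: 28 consistent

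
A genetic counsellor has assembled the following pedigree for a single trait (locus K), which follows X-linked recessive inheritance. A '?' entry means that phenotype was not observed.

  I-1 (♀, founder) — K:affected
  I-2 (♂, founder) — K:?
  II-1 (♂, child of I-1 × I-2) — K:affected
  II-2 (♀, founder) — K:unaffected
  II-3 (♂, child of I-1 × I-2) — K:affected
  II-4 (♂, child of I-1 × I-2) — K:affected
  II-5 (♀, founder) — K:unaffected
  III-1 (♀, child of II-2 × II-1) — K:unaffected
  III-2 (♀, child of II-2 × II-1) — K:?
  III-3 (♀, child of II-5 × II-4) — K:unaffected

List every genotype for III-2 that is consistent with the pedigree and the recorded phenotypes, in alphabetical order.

K/I-1 aff ·: X^kX^k
K/I-2 ? ·: X^KY|X^kY
K/II-1 aff I-1×I-2: X^kY
K/II-2 un ·: X^KX^K|X^KX^k
K/II-3 aff I-1×I-2: X^kY
K/II-4 aff I-1×I-2: X^kY
K/II-5 un ·: X^KX^K|X^KX^k
K/III-1 un II-2×II-1: X^KX^k
K/III-2 ? II-2×II-1: X^KX^k|X^kX^k
K/III-3 un II-5×II-4: X^KX^k
⇒ K over [I-1,I-2,II-1,II-2,II-3,II-4,II-5,III-1,III-2,III-3]: 12 consistent

III-2 ∈ {X^KX^k, X^kX^k}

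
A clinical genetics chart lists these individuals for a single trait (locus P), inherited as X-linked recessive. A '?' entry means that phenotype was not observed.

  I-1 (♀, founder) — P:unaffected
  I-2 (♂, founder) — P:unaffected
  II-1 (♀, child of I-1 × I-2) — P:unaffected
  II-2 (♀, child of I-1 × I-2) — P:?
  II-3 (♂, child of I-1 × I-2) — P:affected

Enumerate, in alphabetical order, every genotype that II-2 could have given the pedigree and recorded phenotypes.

P/I-1 un ·: X^PX^p
P/I-2 un ·: X^PY
P/II-1 un I-1×I-2: X^PX^P|X^PX^p
P/II-2 ? I-1×I-2: X^PX^P|X^PX^p
P/II-3 aff I-1×I-2: X^pY
⇒ P over [I-1,I-2,II-1,II-2,II-3]: 4 consistent

II-2 ∈ {X^PX^P, X^PX^p}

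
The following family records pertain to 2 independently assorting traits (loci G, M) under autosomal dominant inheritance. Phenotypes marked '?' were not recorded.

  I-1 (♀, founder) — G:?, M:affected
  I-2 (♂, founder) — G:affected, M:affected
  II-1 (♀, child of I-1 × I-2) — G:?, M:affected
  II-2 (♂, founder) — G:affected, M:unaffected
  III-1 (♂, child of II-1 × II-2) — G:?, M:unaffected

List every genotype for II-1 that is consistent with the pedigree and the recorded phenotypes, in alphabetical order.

G/I-1 ? ·: gg|Gg|GG
G/I-2 aff ·: Gg|GG
G/II-1 ? I-1×I-2: gg|Gg|GG
G/II-2 aff ·: Gg|GG
G/III-1 ? II-1×II-2: gg|Gg|GG
⇒ G over [I-1,I-2,II-1,II-2,III-1]: 43 consistent
M/I-1 aff ·: Mm|MM
M/I-2 aff ·: Mm|MM
M/II-1 aff I-1×I-2: Mm
M/II-2 un ·: mm
M/III-1 un II-1×II-2: mm
⇒ M over [I-1,I-2,II-1,II-2,III-1]: 3 consistent

II-1 ∈ {GG Mm, Gg Mm, gg Mm}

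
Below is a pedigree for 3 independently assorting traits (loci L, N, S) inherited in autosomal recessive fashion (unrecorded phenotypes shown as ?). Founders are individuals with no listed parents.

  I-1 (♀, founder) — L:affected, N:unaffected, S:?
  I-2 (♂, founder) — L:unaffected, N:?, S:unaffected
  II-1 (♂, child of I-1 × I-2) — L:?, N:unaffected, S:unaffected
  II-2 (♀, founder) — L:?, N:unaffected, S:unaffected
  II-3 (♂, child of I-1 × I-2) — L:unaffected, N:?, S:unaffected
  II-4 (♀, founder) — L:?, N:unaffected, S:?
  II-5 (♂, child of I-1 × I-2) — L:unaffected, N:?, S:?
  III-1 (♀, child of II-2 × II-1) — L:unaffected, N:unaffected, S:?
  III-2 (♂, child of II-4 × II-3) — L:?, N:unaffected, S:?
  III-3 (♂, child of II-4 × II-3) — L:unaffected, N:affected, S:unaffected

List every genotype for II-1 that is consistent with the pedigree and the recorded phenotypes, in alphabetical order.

L/I-1 aff ·: ll
L/I-2 un ·: LL|Ll
L/II-1 ? I-1×I-2: Ll|ll
L/II-2 ? ·: LL|Ll|ll
L/II-3 un I-1×I-2: Ll
L/II-4 ? ·: LL|Ll|ll
L/II-5 un I-1×I-2: Ll
L/III-1 un II-2×II-1: LL|Ll
L/III-2 ? II-4×II-3: LL|Ll|ll
L/III-3 un II-4×II-3: LL|Ll
⇒ L over [I-1,I-2,II-1,II-2,II-3,II-4,II-5,III-1,III-2,III-3]: 144 consistent
N/I-1 un ·: NN|Nn
N/I-2 ? ·: NN|Nn|nn
N/II-1 un I-1×I-2: NN|Nn
N/II-2 un ·: NN|Nn
N/II-3 ? I-1×I-2: Nn|nn
N/II-4 un ·: Nn
N/II-5 ? I-1×I-2: NN|Nn|nn
N/III-1 un II-2×II-1: NN|Nn
N/III-2 un II-4×II-3: NN|Nn
N/III-3 aff II-4×II-3: nn
⇒ N over [I-1,I-2,II-1,II-2,II-3,II-4,II-5,III-1,III-2,III-3]: 151 consistent
S/I-1 ? ·: SS|Ss|ss
S/I-2 un ·: SS|Ss
S/II-1 un I-1×I-2: SS|Ss
S/II-2 un ·: SS|Ss
S/II-3 un I-1×I-2: SS|Ss
S/II-4 ? ·: SS|Ss|ss
S/II-5 ? I-1×I-2: SS|Ss|ss
S/III-1 ? II-2×II-1: SS|Ss|ss
S/III-2 ? II-4×II-3: SS|Ss|ss
S/III-3 un II-4×II-3: SS|Ss
⇒ S over [I-1,I-2,II-1,II-2,II-3,II-4,II-5,III-1,III-2,III-3]: 1206 consistent

II-1 ∈ {Ll NN SS, Ll NN Ss, Ll Nn SS, Ll Nn Ss, ll NN SS, ll NN Ss, ll Nn SS, ll Nn Ss}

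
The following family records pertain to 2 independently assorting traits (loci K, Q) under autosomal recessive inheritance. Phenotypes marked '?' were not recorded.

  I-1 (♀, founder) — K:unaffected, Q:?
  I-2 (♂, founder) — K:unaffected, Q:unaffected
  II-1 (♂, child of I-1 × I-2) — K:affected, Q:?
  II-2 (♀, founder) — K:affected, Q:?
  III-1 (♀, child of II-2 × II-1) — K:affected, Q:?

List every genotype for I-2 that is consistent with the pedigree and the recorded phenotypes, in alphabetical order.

K/I-1 un ·: Kk
K/I-2 un ·: Kk
K/II-1 aff I-1×I-2: kk
K/II-2 aff ·: kk
K/III-1 aff II-2×II-1: kk
⇒ K over [I-1,I-2,II-1,II-2,III-1]: 1 consistent
Q/I-1 ? ·: QQ|Qq|qq
Q/I-2 un ·: QQ|Qq
Q/II-1 ? I-1×I-2: QQ|Qq|qq
Q/II-2 ? ·: QQ|Qq|qq
Q/III-1 ? II-2×II-1: QQ|Qq|qq
⇒ Q over [I-1,I-2,II-1,II-2,III-1]: 59 consistent

I-2 ∈ {Kk QQ, Kk Qq}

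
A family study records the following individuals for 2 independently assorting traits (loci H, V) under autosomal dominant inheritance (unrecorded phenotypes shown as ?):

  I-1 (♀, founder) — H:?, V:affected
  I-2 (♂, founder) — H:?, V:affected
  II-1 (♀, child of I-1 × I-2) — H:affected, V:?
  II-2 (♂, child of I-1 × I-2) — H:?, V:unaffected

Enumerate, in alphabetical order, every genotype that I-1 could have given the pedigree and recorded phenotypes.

H/I-1 ? ·: hh|Hh|HH
H/I-2 ? ·: hh|Hh|HH
H/II-1 aff I-1×I-2: Hh|HH
H/II-2 ? I-1×I-2: hh|Hh|HH
⇒ H over [I-1,I-2,II-1,II-2]: 21 consistent
V/I-1 aff ·: Vv
V/I-2 aff ·: Vv
V/II-1 ? I-1×I-2: vv|Vv|VV
V/II-2 un I-1×I-2: vv
⇒ V over [I-1,I-2,II-1,II-2]: 3 consistent

I-1 ∈ {HH Vv, Hh Vv, hh Vv}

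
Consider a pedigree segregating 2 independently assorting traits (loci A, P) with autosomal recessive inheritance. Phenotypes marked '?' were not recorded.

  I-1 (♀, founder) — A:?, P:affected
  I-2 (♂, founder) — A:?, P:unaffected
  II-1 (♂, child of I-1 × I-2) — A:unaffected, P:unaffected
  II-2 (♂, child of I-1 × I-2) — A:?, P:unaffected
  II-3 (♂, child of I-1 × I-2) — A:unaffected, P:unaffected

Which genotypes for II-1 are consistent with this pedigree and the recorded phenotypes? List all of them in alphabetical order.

II-1 ∈ {AA Pp, Aa Pp}

A/I-1 ? ·: AA|Aa|aa
A/I-2 ? ·: AA|Aa|aa
A/II-1 un I-1×I-2: AA|Aa
A/II-2 ? I-1×I-2: AA|Aa|aa
A/II-3 un I-1×I-2: AA|Aa
⇒ A over [I-1,I-2,II-1,II-2,II-3]: 35 consistent
P/I-1 aff ·: pp
P/I-2 un ·: PP|Pp
P/II-1 un I-1×I-2: Pp
P/II-2 un I-1×I-2: Pp
P/II-3 un I-1×I-2: Pp
⇒ P over [I-1,I-2,II-1,II-2,II-3]: 2 consistent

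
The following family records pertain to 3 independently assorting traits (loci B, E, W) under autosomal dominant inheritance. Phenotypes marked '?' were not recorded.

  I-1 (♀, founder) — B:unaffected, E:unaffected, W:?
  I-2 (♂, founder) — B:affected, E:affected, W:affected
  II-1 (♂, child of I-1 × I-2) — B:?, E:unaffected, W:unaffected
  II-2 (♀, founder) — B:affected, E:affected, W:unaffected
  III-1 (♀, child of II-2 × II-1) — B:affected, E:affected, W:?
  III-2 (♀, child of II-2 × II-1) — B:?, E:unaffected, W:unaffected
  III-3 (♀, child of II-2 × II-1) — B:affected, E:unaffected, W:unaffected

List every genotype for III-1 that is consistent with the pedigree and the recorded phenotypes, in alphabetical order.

B/I-1 un ·: bb
B/I-2 aff ·: Bb|BB
B/II-1 ? I-1×I-2: bb|Bb
B/II-2 aff ·: Bb|BB
B/III-1 aff II-2×II-1: Bb|BB
B/III-2 ? II-2×II-1: bb|Bb|BB
B/III-3 aff II-2×II-1: Bb|BB
⇒ B over [I-1,I-2,II-1,II-2,III-1,III-2,III-3]: 43 consistent
E/I-1 un ·: ee
E/I-2 aff ·: Ee
E/II-1 un I-1×I-2: ee
E/II-2 aff ·: Ee
E/III-1 aff II-2×II-1: Ee
E/III-2 un II-2×II-1: ee
E/III-3 un II-2×II-1: ee
⇒ E over [I-1,I-2,II-1,II-2,III-1,III-2,III-3]: 1 consistent
W/I-1 ? ·: ww|Ww
W/I-2 aff ·: Ww
W/II-1 un I-1×I-2: ww
W/II-2 un ·: ww
W/III-1 ? II-2×II-1: ww
W/III-2 un II-2×II-1: ww
W/III-3 un II-2×II-1: ww
⇒ W over [I-1,I-2,II-1,II-2,III-1,III-2,III-3]: 2 consistent

III-1 ∈ {BB Ee ww, Bb Ee ww}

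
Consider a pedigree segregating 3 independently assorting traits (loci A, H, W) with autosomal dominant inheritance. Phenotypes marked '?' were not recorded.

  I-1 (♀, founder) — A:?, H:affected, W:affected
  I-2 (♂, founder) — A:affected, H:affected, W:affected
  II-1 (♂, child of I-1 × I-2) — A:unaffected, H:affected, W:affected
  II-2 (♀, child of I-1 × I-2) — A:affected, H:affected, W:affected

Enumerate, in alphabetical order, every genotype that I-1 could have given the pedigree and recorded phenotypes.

A/I-1 ? ·: aa|Aa
A/I-2 aff ·: Aa
A/II-1 un I-1×I-2: aa
A/II-2 aff I-1×I-2: Aa|AA
⇒ A over [I-1,I-2,II-1,II-2]: 3 consistent
H/I-1 aff ·: Hh|HH
H/I-2 aff ·: Hh|HH
H/II-1 aff I-1×I-2: Hh|HH
H/II-2 aff I-1×I-2: Hh|HH
⇒ H over [I-1,I-2,II-1,II-2]: 13 consistent
W/I-1 aff ·: Ww|WW
W/I-2 aff ·: Ww|WW
W/II-1 aff I-1×I-2: Ww|WW
W/II-2 aff I-1×I-2: Ww|WW
⇒ W over [I-1,I-2,II-1,II-2]: 13 consistent

I-1 ∈ {Aa HH WW, Aa HH Ww, Aa Hh WW, Aa Hh Ww, aa HH WW, aa HH Ww, aa Hh WW, aa Hh Ww}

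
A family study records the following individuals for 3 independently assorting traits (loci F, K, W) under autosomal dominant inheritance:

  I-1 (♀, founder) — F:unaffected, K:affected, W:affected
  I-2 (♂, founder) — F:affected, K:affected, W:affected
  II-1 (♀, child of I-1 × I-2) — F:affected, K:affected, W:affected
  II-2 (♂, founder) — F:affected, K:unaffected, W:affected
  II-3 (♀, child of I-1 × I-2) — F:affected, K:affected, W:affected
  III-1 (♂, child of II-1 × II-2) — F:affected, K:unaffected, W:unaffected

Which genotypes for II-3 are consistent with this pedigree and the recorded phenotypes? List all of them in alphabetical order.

F/I-1 un ·: ff
F/I-2 aff ·: Ff|FF
F/II-1 aff I-1×I-2: Ff
F/II-2 aff ·: Ff|FF
F/II-3 aff I-1×I-2: Ff
F/III-1 aff II-1×II-2: Ff|FF
⇒ F over [I-1,I-2,II-1,II-2,II-3,III-1]: 8 consistent
K/I-1 aff ·: Kk|KK
K/I-2 aff ·: Kk|KK
K/II-1 aff I-1×I-2: Kk
K/II-2 un ·: kk
K/II-3 aff I-1×I-2: Kk|KK
K/III-1 un II-1×II-2: kk
⇒ K over [I-1,I-2,II-1,II-2,II-3,III-1]: 6 consistent
W/I-1 aff ·: Ww|WW
W/I-2 aff ·: Ww|WW
W/II-1 aff I-1×I-2: Ww
W/II-2 aff ·: Ww
W/II-3 aff I-1×I-2: Ww|WW
W/III-1 un II-1×II-2: ww
⇒ W over [I-1,I-2,II-1,II-2,II-3,III-1]: 6 consistent

II-3 ∈ {Ff KK WW, Ff KK Ww, Ff Kk WW, Ff Kk Ww}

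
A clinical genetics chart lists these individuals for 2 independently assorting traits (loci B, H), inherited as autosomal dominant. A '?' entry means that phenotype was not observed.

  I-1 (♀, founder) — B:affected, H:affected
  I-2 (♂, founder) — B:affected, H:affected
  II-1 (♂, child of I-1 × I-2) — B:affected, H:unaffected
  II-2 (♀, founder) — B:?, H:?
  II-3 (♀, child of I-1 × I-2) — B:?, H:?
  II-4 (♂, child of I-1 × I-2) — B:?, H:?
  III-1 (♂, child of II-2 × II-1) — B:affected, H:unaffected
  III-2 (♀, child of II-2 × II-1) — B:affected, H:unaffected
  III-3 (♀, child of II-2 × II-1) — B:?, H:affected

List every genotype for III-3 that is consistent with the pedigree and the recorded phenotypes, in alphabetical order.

III-3 ∈ {BB Hh, Bb Hh, bb Hh}

B/I-1 aff ·: Bb|BB
B/I-2 aff ·: Bb|BB
B/II-1 aff I-1×I-2: Bb|BB
B/II-2 ? ·: bb|Bb|BB
B/II-3 ? I-1×I-2: bb|Bb|BB
B/II-4 ? I-1×I-2: bb|Bb|BB
B/III-1 aff II-2×II-1: Bb|BB
B/III-2 aff II-2×II-1: Bb|BB
B/III-3 ? II-2×II-1: bb|Bb|BB
⇒ B over [I-1,I-2,II-1,II-2,II-3,II-4,III-1,III-2,III-3]: 554 consistent
H/I-1 aff ·: Hh
H/I-2 aff ·: Hh
H/II-1 un I-1×I-2: hh
H/II-2 ? ·: Hh
H/II-3 ? I-1×I-2: hh|Hh|HH
H/II-4 ? I-1×I-2: hh|Hh|HH
H/III-1 un II-2×II-1: hh
H/III-2 un II-2×II-1: hh
H/III-3 aff II-2×II-1: Hh
⇒ H over [I-1,I-2,II-1,II-2,II-3,II-4,III-1,III-2,III-3]: 9 consistent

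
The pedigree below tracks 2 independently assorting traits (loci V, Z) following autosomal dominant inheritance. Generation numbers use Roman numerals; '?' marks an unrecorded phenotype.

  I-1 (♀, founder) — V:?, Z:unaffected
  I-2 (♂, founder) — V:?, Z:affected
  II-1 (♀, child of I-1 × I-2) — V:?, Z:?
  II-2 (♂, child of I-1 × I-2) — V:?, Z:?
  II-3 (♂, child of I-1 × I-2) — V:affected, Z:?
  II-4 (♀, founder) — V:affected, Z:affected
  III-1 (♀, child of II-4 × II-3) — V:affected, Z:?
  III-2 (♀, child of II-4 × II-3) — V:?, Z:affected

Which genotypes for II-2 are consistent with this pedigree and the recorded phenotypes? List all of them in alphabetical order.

V/I-1 ? ·: vv|Vv|VV
V/I-2 ? ·: vv|Vv|VV
V/II-1 ? I-1×I-2: vv|Vv|VV
V/II-2 ? I-1×I-2: vv|Vv|VV
V/II-3 aff I-1×I-2: Vv|VV
V/II-4 aff ·: Vv|VV
V/III-1 aff II-4×II-3: Vv|VV
V/III-2 ? II-4×II-3: vv|Vv|VV
⇒ V over [I-1,I-2,II-1,II-2,II-3,II-4,III-1,III-2]: 360 consistent
Z/I-1 un ·: zz
Z/I-2 aff ·: Zz|ZZ
Z/II-1 ? I-1×I-2: zz|Zz
Z/II-2 ? I-1×I-2: zz|Zz
Z/II-3 ? I-1×I-2: zz|Zz
Z/II-4 aff ·: Zz|ZZ
Z/III-1 ? II-4×II-3: zz|Zz|ZZ
Z/III-2 aff II-4×II-3: Zz|ZZ
⇒ Z over [I-1,I-2,II-1,II-2,II-3,II-4,III-1,III-2]: 62 consistent

II-2 ∈ {VV Zz, VV zz, Vv Zz, Vv zz, vv Zz, vv zz}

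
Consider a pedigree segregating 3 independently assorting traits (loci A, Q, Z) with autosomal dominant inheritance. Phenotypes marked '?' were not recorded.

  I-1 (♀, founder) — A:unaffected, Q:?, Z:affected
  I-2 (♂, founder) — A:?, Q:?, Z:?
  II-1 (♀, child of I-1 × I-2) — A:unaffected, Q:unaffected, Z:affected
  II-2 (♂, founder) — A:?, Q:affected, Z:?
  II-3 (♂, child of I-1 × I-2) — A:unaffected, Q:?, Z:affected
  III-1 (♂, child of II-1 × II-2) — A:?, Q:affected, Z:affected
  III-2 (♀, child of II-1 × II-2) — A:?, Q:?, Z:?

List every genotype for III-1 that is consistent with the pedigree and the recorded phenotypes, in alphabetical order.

A/I-1 un ·: aa
A/I-2 ? ·: aa|Aa
A/II-1 un I-1×I-2: aa
A/II-2 ? ·: aa|Aa|AA
A/II-3 un I-1×I-2: aa
A/III-1 ? II-1×II-2: aa|Aa
A/III-2 ? II-1×II-2: aa|Aa
⇒ A over [I-1,I-2,II-1,II-2,II-3,III-1,III-2]: 12 consistent
Q/I-1 ? ·: qq|Qq
Q/I-2 ? ·: qq|Qq
Q/II-1 un I-1×I-2: qq
Q/II-2 aff ·: Qq|QQ
Q/II-3 ? I-1×I-2: qq|Qq|QQ
Q/III-1 aff II-1×II-2: Qq
Q/III-2 ? II-1×II-2: qq|Qq
⇒ Q over [I-1,I-2,II-1,II-2,II-3,III-1,III-2]: 24 consistent
Z/I-1 aff ·: Zz|ZZ
Z/I-2 ? ·: zz|Zz|ZZ
Z/II-1 aff I-1×I-2: Zz|ZZ
Z/II-2 ? ·: zz|Zz|ZZ
Z/II-3 aff I-1×I-2: Zz|ZZ
Z/III-1 aff II-1×II-2: Zz|ZZ
Z/III-2 ? II-1×II-2: zz|Zz|ZZ
⇒ Z over [I-1,I-2,II-1,II-2,II-3,III-1,III-2]: 138 consistent

III-1 ∈ {Aa Qq ZZ, Aa Qq Zz, aa Qq ZZ, aa Qq Zz}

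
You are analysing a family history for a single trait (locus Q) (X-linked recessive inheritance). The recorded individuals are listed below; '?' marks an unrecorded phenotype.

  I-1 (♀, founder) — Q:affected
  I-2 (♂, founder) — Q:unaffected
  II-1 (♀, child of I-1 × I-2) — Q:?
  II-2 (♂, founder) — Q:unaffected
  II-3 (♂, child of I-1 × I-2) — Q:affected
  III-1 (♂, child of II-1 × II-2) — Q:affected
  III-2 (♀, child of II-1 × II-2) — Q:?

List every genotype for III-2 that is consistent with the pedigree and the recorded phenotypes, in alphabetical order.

III-2 ∈ {X^QX^Q, X^QX^q}

Q/I-1 aff ·: X^qX^q
Q/I-2 un ·: X^QY
Q/II-1 ? I-1×I-2: X^QX^q
Q/II-2 un ·: X^QY
Q/II-3 aff I-1×I-2: X^qY
Q/III-1 aff II-1×II-2: X^qY
Q/III-2 ? II-1×II-2: X^QX^Q|X^QX^q
⇒ Q over [I-1,I-2,II-1,II-2,II-3,III-1,III-2]: 2 consistent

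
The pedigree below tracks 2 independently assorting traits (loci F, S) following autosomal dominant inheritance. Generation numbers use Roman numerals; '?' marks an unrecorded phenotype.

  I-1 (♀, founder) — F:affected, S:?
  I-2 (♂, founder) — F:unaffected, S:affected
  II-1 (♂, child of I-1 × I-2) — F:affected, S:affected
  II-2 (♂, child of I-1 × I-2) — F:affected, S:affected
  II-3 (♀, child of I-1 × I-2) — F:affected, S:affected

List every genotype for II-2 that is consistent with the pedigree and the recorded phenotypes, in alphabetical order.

II-2 ∈ {Ff SS, Ff Ss}

F/I-1 aff ·: Ff|FF
F/I-2 un ·: ff
F/II-1 aff I-1×I-2: Ff
F/II-2 aff I-1×I-2: Ff
F/II-3 aff I-1×I-2: Ff
⇒ F over [I-1,I-2,II-1,II-2,II-3]: 2 consistent
S/I-1 ? ·: ss|Ss|SS
S/I-2 aff ·: Ss|SS
S/II-1 aff I-1×I-2: Ss|SS
S/II-2 aff I-1×I-2: Ss|SS
S/II-3 aff I-1×I-2: Ss|SS
⇒ S over [I-1,I-2,II-1,II-2,II-3]: 27 consistent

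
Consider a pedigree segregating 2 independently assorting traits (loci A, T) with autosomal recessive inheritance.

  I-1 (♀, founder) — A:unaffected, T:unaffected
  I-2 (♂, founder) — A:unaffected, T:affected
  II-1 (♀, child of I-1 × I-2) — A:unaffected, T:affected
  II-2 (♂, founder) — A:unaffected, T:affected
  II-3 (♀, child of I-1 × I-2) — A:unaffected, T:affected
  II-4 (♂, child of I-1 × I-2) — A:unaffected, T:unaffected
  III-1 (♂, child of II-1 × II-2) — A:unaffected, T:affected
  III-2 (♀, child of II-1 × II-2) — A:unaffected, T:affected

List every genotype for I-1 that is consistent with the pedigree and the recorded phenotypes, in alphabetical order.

A/I-1 un ·: AA|Aa
A/I-2 un ·: AA|Aa
A/II-1 un I-1×I-2: AA|Aa
A/II-2 un ·: AA|Aa
A/II-3 un I-1×I-2: AA|Aa
A/II-4 un I-1×I-2: AA|Aa
A/III-1 un II-1×II-2: AA|Aa
A/III-2 un II-1×II-2: AA|Aa
⇒ A over [I-1,I-2,II-1,II-2,II-3,II-4,III-1,III-2]: 161 consistent
T/I-1 un ·: Tt
T/I-2 aff ·: tt
T/II-1 aff I-1×I-2: tt
T/II-2 aff ·: tt
T/II-3 aff I-1×I-2: tt
T/II-4 un I-1×I-2: Tt
T/III-1 aff II-1×II-2: tt
T/III-2 aff II-1×II-2: tt
⇒ T over [I-1,I-2,II-1,II-2,II-3,II-4,III-1,III-2]: 1 consistent

I-1 ∈ {AA Tt, Aa Tt}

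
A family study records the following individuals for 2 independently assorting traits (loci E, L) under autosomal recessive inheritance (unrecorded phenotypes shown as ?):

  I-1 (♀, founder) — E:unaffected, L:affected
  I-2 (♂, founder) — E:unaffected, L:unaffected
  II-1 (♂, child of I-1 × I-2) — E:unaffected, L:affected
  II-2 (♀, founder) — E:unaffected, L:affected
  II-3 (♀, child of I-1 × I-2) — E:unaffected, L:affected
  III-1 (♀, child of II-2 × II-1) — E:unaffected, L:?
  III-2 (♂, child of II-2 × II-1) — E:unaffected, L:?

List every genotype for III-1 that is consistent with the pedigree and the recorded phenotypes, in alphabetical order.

III-1 ∈ {EE ll, Ee ll}

E/I-1 un ·: EE|Ee
E/I-2 un ·: EE|Ee
E/II-1 un I-1×I-2: EE|Ee
E/II-2 un ·: EE|Ee
E/II-3 un I-1×I-2: EE|Ee
E/III-1 un II-2×II-1: EE|Ee
E/III-2 un II-2×II-1: EE|Ee
⇒ E over [I-1,I-2,II-1,II-2,II-3,III-1,III-2]: 83 consistent
L/I-1 aff ·: ll
L/I-2 un ·: Ll
L/II-1 aff I-1×I-2: ll
L/II-2 aff ·: ll
L/II-3 aff I-1×I-2: ll
L/III-1 ? II-2×II-1: ll
L/III-2 ? II-2×II-1: ll
⇒ L over [I-1,I-2,II-1,II-2,II-3,III-1,III-2]: 1 consistent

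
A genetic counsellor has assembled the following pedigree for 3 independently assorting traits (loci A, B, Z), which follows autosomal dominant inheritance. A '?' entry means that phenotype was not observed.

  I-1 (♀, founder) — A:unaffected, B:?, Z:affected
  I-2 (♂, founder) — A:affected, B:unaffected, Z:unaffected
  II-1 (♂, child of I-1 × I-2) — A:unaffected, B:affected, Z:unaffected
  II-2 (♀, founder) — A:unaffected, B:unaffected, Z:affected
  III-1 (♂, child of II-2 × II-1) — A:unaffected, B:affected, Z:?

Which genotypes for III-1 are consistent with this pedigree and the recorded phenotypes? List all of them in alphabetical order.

III-1 ∈ {aa Bb Zz, aa Bb zz}

A/I-1 un ·: aa
A/I-2 aff ·: Aa
A/II-1 un I-1×I-2: aa
A/II-2 un ·: aa
A/III-1 un II-2×II-1: aa
⇒ A over [I-1,I-2,II-1,II-2,III-1]: 1 consistent
B/I-1 ? ·: Bb|BB
B/I-2 un ·: bb
B/II-1 aff I-1×I-2: Bb
B/II-2 un ·: bb
B/III-1 aff II-2×II-1: Bb
⇒ B over [I-1,I-2,II-1,II-2,III-1]: 2 consistent
Z/I-1 aff ·: Zz
Z/I-2 un ·: zz
Z/II-1 un I-1×I-2: zz
Z/II-2 aff ·: Zz|ZZ
Z/III-1 ? II-2×II-1: zz|Zz
⇒ Z over [I-1,I-2,II-1,II-2,III-1]: 3 consistent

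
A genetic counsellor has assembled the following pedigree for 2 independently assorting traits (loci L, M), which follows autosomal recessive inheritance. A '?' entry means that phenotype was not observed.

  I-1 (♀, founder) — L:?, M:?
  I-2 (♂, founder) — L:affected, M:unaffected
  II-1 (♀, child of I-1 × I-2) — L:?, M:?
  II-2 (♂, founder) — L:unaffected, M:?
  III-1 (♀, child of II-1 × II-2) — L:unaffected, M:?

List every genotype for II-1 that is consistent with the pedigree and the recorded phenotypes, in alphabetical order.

II-1 ∈ {Ll MM, Ll Mm, Ll mm, ll MM, ll Mm, ll mm}

L/I-1 ? ·: LL|Ll|ll
L/I-2 aff ·: ll
L/II-1 ? I-1×I-2: Ll|ll
L/II-2 un ·: LL|Ll
L/III-1 un II-1×II-2: LL|Ll
⇒ L over [I-1,I-2,II-1,II-2,III-1]: 12 consistent
M/I-1 ? ·: MM|Mm|mm
M/I-2 un ·: MM|Mm
M/II-1 ? I-1×I-2: MM|Mm|mm
M/II-2 ? ·: MM|Mm|mm
M/III-1 ? II-1×II-2: MM|Mm|mm
⇒ M over [I-1,I-2,II-1,II-2,III-1]: 59 consistent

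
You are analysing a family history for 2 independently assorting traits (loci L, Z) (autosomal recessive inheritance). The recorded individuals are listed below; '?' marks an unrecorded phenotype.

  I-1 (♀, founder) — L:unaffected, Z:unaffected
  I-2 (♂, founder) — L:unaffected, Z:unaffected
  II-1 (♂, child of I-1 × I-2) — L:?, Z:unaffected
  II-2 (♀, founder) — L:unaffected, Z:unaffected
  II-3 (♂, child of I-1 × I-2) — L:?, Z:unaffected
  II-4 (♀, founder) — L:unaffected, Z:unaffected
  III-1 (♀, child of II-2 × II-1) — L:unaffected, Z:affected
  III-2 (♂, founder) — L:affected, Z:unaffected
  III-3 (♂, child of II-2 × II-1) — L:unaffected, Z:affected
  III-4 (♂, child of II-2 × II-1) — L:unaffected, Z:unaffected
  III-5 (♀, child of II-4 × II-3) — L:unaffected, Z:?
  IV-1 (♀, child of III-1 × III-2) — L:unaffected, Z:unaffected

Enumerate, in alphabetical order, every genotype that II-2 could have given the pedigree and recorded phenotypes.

II-2 ∈ {LL Zz, Ll Zz}

L/I-1 un ·: LL|Ll
L/I-2 un ·: LL|Ll
L/II-1 ? I-1×I-2: LL|Ll|ll
L/II-2 un ·: LL|Ll
L/II-3 ? I-1×I-2: LL|Ll|ll
L/II-4 un ·: LL|Ll
L/III-1 un II-2×II-1: LL|Ll
L/III-2 aff ·: ll
L/III-3 un II-2×II-1: LL|Ll
L/III-4 un II-2×II-1: LL|Ll
L/III-5 un II-4×II-3: LL|Ll
L/IV-1 un III-1×III-2: Ll
⇒ L over [I-1,I-2,II-1,II-2,II-3,II-4,III-1,III-2,III-3,III-4,III-5,IV-1]: 620 consistent
Z/I-1 un ·: ZZ|Zz
Z/I-2 un ·: ZZ|Zz
Z/II-1 un I-1×I-2: Zz
Z/II-2 un ·: Zz
Z/II-3 un I-1×I-2: ZZ|Zz
Z/II-4 un ·: ZZ|Zz
Z/III-1 aff II-2×II-1: zz
Z/III-2 un ·: ZZ|Zz
Z/III-3 aff II-2×II-1: zz
Z/III-4 un II-2×II-1: ZZ|Zz
Z/III-5 ? II-4×II-3: ZZ|Zz|zz
Z/IV-1 un III-1×III-2: Zz
⇒ Z over [I-1,I-2,II-1,II-2,II-3,II-4,III-1,III-2,III-3,III-4,III-5,IV-1]: 96 consistent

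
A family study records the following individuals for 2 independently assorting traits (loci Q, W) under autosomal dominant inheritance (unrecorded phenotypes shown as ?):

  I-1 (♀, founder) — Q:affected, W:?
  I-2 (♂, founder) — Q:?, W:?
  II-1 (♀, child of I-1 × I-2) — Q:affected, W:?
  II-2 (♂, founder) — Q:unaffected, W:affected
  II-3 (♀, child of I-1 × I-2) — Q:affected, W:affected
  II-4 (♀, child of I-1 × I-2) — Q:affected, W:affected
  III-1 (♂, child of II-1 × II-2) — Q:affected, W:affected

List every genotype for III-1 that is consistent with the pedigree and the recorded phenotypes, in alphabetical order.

III-1 ∈ {Qq WW, Qq Ww}

Q/I-1 aff ·: Qq|QQ
Q/I-2 ? ·: qq|Qq|QQ
Q/II-1 aff I-1×I-2: Qq|QQ
Q/II-2 un ·: qq
Q/II-3 aff I-1×I-2: Qq|QQ
Q/II-4 aff I-1×I-2: Qq|QQ
Q/III-1 aff II-1×II-2: Qq
⇒ Q over [I-1,I-2,II-1,II-2,II-3,II-4,III-1]: 27 consistent
W/I-1 ? ·: ww|Ww|WW
W/I-2 ? ·: ww|Ww|WW
W/II-1 ? I-1×I-2: ww|Ww|WW
W/II-2 aff ·: Ww|WW
W/II-3 aff I-1×I-2: Ww|WW
W/II-4 aff I-1×I-2: Ww|WW
W/III-1 aff II-1×II-2: Ww|WW
⇒ W over [I-1,I-2,II-1,II-2,II-3,II-4,III-1]: 115 consistent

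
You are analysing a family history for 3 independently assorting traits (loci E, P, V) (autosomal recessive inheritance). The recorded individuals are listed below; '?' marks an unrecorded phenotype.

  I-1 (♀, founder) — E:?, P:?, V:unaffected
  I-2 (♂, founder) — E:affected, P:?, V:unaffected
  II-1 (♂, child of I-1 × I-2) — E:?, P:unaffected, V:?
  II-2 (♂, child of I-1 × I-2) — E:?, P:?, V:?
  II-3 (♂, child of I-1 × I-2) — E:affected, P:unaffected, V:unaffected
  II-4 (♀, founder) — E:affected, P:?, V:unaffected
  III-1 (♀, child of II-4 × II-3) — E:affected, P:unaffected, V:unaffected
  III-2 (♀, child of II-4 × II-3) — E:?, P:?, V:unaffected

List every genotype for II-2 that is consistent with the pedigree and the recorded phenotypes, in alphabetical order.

II-2 ∈ {Ee PP VV, Ee PP Vv, Ee PP vv, Ee Pp VV, Ee Pp Vv, Ee Pp vv, Ee pp VV, Ee pp Vv, Ee pp vv, ee PP VV, ee PP Vv, ee PP vv, ee Pp VV, ee Pp Vv, ee Pp vv, ee pp VV, ee pp Vv, ee pp vv}

E/I-1 ? ·: Ee|ee
E/I-2 aff ·: ee
E/II-1 ? I-1×I-2: Ee|ee
E/II-2 ? I-1×I-2: Ee|ee
E/II-3 aff I-1×I-2: ee
E/II-4 aff ·: ee
E/III-1 aff II-4×II-3: ee
E/III-2 ? II-4×II-3: ee
⇒ E over [I-1,I-2,II-1,II-2,II-3,II-4,III-1,III-2]: 5 consistent
P/I-1 ? ·: PP|Pp|pp
P/I-2 ? ·: PP|Pp|pp
P/II-1 un I-1×I-2: PP|Pp
P/II-2 ? I-1×I-2: PP|Pp|pp
P/II-3 un I-1×I-2: PP|Pp
P/II-4 ? ·: PP|Pp|pp
P/III-1 un II-4×II-3: PP|Pp
P/III-2 ? II-4×II-3: PP|Pp|pp
⇒ P over [I-1,I-2,II-1,II-2,II-3,II-4,III-1,III-2]: 330 consistent
V/I-1 un ·: VV|Vv
V/I-2 un ·: VV|Vv
V/II-1 ? I-1×I-2: VV|Vv|vv
V/II-2 ? I-1×I-2: VV|Vv|vv
V/II-3 un I-1×I-2: VV|Vv
V/II-4 un ·: VV|Vv
V/III-1 un II-4×II-3: VV|Vv
V/III-2 un II-4×II-3: VV|Vv
⇒ V over [I-1,I-2,II-1,II-2,II-3,II-4,III-1,III-2]: 226 consistent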